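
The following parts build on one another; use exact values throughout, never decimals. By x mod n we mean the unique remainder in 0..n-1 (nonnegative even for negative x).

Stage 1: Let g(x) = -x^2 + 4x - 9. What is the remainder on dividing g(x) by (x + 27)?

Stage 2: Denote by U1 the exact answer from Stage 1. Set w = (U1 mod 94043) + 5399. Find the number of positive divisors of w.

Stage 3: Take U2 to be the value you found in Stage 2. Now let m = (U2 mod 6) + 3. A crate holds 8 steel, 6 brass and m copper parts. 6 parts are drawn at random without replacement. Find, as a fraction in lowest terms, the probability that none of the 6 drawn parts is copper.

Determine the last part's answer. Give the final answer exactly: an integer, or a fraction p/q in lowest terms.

1001/12920

Stage 1: remainder = value at the root: -1*(-27)^2 + 4*(-27)^1 - 9 = (-729) + (-108) + (-9) = -846; answer -846
Stage 2: U1 = -846; w = 98596; 98596 = 2^2 * 157^2; number of divisors = (2+1) * (2+1) = 9; answer 9
Stage 3: U2 = 9; m = 6; total draws C(20,6) = 38760; favorable C(14,6) = 3003; P = 1001/12920; answer 1001/12920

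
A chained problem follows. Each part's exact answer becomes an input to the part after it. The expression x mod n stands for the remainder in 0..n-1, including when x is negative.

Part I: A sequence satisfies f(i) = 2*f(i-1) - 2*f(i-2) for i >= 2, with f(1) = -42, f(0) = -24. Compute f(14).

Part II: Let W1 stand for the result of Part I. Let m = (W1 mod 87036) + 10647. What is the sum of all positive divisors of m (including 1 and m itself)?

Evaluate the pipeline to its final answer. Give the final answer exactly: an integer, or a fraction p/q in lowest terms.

18720

Part I: f(2) = 2*(-42) - 2*(-24) = -36; iterating: f(2)=-36, f(3)=12, f(4)=96, f(5)=168, f(6)=144, f(7)=-48, f(8)=-384, f(9)=-672, f(10)=-576, f(11)=192, f(12)=1536, f(13)=2688, f(14)=2304; answer 2304
Part II: W1 = 2304; m = 12951; 12951 = 3^2 * 1439; sigma = (1 + 3 + 9) * (1 + 1439) = 13 * 1440 = 18720; answer 18720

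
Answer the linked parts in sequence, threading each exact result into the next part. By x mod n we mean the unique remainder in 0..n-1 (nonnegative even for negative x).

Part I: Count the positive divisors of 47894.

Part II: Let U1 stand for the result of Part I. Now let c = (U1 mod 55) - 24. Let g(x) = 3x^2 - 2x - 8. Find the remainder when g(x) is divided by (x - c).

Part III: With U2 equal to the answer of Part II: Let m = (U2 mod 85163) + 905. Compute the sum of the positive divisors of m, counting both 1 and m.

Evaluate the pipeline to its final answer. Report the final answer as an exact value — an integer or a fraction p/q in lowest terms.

Part I: 47894 = 2 * 7 * 11 * 311; number of divisors = (1+1) * (1+1) * (1+1) * (1+1) = 16; answer 16
Part II: U1 = 16; c = -8; remainder = value at the root: 3*(-8)^2 - 2*(-8)^1 - 8 = (192) + (16) + (-8) = 200; answer 200
Part III: U2 = 200; m = 1105; 1105 = 5 * 13 * 17; sigma = (1 + 5) * (1 + 13) * (1 + 17) = 6 * 14 * 18 = 1512; answer 1512

1512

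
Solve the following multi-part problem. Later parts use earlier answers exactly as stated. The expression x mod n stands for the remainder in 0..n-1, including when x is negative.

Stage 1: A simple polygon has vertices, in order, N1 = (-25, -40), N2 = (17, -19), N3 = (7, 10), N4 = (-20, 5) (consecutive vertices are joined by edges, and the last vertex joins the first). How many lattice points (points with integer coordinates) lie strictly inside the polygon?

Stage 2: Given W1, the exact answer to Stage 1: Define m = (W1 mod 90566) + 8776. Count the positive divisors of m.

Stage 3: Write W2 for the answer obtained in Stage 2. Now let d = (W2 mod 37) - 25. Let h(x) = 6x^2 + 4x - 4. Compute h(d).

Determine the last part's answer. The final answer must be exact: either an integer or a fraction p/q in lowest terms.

Stage 1: cross terms: (-25*-19 - 17*-40)=1155, (17*10 - 7*-19)=303, (7*5 - -20*10)=235, (-20*-40 - -25*5)=925; twice the area = |2618| = 2618; area = 1309; boundary points = 21 + 1 + 1 + 5 = 28; strictly interior points = area - boundary/2 + 1 = 1296; answer 1296
Stage 2: W1 = 1296; m = 10072; 10072 = 2^3 * 1259; number of divisors = (3+1) * (1+1) = 8; answer 8
Stage 3: W2 = 8; d = -17; 6*(-17)^2 + 4*(-17)^1 - 4 = (1734) + (-68) + (-4) = 1662; answer 1662

1662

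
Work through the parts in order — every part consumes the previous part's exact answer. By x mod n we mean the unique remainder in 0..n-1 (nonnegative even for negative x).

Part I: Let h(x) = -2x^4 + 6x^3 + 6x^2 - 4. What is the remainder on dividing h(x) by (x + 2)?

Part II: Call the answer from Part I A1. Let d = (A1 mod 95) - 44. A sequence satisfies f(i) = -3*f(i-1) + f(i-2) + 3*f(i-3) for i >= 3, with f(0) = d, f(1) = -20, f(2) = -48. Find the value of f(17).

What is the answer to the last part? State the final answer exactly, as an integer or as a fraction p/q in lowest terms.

Part I: remainder = value at the root: -2*(-2)^4 + 6*(-2)^3 + 6*(-2)^2 - 4 = (-32) + (-48) + (24) + (-4) = -60; answer -60
Part II: A1 = -60; d = -9; f(3) = -3*(-48) + 1*(-20) + 3*(-9) = 97; iterating: f(3)=97, f(4)=-399, f(5)=1150, f(6)=-3558, f(7)=10627, f(8)=-31989, f(9)=95920, f(10)=-287868, f(11)=863557, f(12)=-2590779, f(13)=7772290, f(14)=-23316978, f(15)=69950887, f(16)=-209852769, f(17)=629558260; answer 629558260

629558260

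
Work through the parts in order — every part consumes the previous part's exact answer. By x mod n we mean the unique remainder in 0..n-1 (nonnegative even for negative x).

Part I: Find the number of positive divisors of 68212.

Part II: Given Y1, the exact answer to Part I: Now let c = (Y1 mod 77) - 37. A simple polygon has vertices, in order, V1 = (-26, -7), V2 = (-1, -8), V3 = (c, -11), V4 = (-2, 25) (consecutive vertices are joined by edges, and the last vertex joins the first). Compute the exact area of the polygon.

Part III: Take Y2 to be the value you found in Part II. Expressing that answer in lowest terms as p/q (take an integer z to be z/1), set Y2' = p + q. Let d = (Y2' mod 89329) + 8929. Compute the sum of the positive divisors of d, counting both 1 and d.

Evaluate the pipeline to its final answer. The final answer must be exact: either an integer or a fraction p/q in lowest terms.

Part I: 68212 = 2^2 * 17053; number of divisors = (2+1) * (1+1) = 6; answer 6
Part II: Y1 = 6; c = -31; cross terms: (-26*-8 - -1*-7)=201, (-1*-11 - -31*-8)=-237, (-31*25 - -2*-11)=-797, (-2*-7 - -26*25)=664; twice the area = |-169| = 169; area = 169/2; answer 169/2
Part III: Y2 = 169/2; threaded value p + q = 171; d = 9100; 9100 = 2^2 * 5^2 * 7 * 13; sigma = (1 + 2 + 4) * (1 + 5 + 25) * (1 + 7) * (1 + 13) = 7 * 31 * 8 * 14 = 24304; answer 24304

24304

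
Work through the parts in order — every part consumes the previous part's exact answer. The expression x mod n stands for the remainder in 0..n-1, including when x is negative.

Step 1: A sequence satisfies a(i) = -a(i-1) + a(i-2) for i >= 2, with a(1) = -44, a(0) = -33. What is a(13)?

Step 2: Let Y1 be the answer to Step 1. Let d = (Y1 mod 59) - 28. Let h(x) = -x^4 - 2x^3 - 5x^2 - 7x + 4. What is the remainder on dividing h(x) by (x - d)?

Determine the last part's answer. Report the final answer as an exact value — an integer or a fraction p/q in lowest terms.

-118382

Step 1: a(2) = -1*(-44) + 1*(-33) = 11; iterating: a(2)=11, a(3)=-55, a(4)=66, a(5)=-121, a(6)=187, a(7)=-308, a(8)=495, a(9)=-803, a(10)=1298, a(11)=-2101, a(12)=3399, a(13)=-5500; answer -5500
Step 2: Y1 = -5500; d = 18; remainder = value at the root: -1*(18)^4 - 2*(18)^3 - 5*(18)^2 - 7*(18)^1 + 4 = (-104976) + (-11664) + (-1620) + (-126) + (4) = -118382; answer -118382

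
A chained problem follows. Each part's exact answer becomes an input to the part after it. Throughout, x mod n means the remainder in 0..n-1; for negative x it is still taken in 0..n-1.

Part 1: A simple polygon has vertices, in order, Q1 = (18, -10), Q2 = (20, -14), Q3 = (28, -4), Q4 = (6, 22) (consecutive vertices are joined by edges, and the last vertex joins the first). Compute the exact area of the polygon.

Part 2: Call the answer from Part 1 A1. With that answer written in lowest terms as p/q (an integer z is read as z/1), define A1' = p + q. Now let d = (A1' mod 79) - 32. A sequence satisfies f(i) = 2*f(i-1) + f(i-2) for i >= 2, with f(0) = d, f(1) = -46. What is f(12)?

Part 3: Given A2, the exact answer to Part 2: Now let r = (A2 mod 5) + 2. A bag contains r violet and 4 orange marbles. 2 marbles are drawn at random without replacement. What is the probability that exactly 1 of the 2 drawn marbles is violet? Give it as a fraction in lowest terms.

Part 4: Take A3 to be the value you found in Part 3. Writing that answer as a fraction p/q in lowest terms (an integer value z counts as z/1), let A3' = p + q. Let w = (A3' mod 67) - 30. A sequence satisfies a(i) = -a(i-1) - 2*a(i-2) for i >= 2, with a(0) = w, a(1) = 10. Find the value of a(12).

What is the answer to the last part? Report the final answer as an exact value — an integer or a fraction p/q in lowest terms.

286

Part 1: cross terms: (18*-14 - 20*-10)=-52, (20*-4 - 28*-14)=312, (28*22 - 6*-4)=640, (6*-10 - 18*22)=-456; twice the area = |444| = 444; area = 222; answer 222
Part 2: A1 = 222; threaded value p + q = 223; d = 33; f(2) = 2*(-46) + 1*(33) = -59; iterating: f(2)=-59, f(3)=-164, f(4)=-387, f(5)=-938, f(6)=-2263, f(7)=-5464, f(8)=-13191, f(9)=-31846, f(10)=-76883, f(11)=-185612, f(12)=-448107; answer -448107
Part 3: A2 = -448107; r = 5; total draws C(9,2) = 36; favorable C(5,1)*C(4,1) = 20; P = 5/9; answer 5/9
Part 4: A3 = 5/9; threaded value p + q = 14; w = -16; a(2) = -1*(10) - 2*(-16) = 22; iterating: a(2)=22, a(3)=-42, a(4)=-2, a(5)=86, a(6)=-82, a(7)=-90, a(8)=254, a(9)=-74, a(10)=-434, a(11)=582, a(12)=286; answer 286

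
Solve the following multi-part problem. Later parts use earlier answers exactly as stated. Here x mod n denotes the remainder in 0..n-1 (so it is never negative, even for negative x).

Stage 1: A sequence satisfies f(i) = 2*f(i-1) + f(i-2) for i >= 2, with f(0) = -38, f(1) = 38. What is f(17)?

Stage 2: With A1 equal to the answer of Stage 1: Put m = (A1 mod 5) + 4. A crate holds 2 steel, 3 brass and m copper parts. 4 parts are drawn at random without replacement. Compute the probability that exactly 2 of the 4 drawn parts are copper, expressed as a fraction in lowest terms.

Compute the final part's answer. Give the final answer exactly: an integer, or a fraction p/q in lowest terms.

Stage 1: f(2) = 2*(38) + 1*(-38) = 38; iterating: f(2)=38, f(3)=114, f(4)=266, f(5)=646, f(6)=1558, f(7)=3762, f(8)=9082, f(9)=21926, f(10)=52934, f(11)=127794, f(12)=308522, f(13)=744838, f(14)=1798198, f(15)=4341234, f(16)=10480666, f(17)=25302566; answer 25302566
Stage 2: A1 = 25302566; m = 5; total draws C(10,4) = 210; favorable C(5,2)*C(5,2) = 100; P = 10/21; answer 10/21

10/21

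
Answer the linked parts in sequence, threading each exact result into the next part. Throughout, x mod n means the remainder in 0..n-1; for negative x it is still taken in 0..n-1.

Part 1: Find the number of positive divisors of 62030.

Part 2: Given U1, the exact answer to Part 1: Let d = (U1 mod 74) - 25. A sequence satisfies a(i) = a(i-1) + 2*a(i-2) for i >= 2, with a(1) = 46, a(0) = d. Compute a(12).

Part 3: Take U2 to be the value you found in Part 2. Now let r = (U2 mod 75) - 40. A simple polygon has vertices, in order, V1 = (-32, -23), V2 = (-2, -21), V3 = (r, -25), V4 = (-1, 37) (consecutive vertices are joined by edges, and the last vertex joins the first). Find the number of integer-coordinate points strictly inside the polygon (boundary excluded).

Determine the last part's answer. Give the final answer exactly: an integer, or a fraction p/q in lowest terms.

1014

Part 1: 62030 = 2 * 5 * 6203; number of divisors = (1+1) * (1+1) * (1+1) = 8; answer 8
Part 2: U1 = 8; d = -17; a(2) = 1*(46) + 2*(-17) = 12; iterating: a(2)=12, a(3)=104, a(4)=128, a(5)=336, a(6)=592, a(7)=1264, a(8)=2448, a(9)=4976, a(10)=9872, a(11)=19824, a(12)=39568; answer 39568
Part 3: U2 = 39568; r = 3; cross terms: (-32*-21 - -2*-23)=626, (-2*-25 - 3*-21)=113, (3*37 - -1*-25)=86, (-1*-23 - -32*37)=1207; twice the area = |2032| = 2032; area = 1016; boundary points = 2 + 1 + 2 + 1 = 6; strictly interior points = area - boundary/2 + 1 = 1014; answer 1014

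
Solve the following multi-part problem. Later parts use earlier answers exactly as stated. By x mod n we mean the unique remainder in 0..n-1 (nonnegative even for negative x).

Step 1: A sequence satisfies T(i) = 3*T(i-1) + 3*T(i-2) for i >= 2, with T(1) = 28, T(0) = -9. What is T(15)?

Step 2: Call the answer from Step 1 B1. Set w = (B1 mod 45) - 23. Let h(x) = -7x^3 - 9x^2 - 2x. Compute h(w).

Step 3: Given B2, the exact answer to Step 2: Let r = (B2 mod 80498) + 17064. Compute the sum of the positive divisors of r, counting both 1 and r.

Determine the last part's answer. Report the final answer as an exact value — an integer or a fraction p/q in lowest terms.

195048

Step 1: T(2) = 3*(28) + 3*(-9) = 57; iterating: T(2)=57, T(3)=255, T(4)=936, T(5)=3573, T(6)=13527, T(7)=51300, T(8)=194481, T(9)=737343, T(10)=2795472, T(11)=10598445, T(12)=40181751, T(13)=152340588, T(14)=577567017, T(15)=2189722815; answer 2189722815
Step 2: B1 = 2189722815; w = -23; -7*(-23)^3 - 9*(-23)^2 - 2*(-23)^1 = (85169) + (-4761) + (46) = 80454; answer 80454
Step 3: B2 = 80454; r = 97518; 97518 = 2 * 3 * 16253; sigma = (1 + 2) * (1 + 3) * (1 + 16253) = 3 * 4 * 16254 = 195048; answer 195048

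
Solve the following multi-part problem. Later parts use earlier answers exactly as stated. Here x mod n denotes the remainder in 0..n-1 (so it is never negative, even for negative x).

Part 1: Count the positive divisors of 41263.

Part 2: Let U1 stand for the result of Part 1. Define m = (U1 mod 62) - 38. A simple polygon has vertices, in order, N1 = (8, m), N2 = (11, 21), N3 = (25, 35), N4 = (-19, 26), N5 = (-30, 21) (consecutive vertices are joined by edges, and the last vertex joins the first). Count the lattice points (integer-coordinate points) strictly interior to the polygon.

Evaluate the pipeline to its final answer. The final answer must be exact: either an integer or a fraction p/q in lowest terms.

Part 1: 41263 is prime, so its only divisors are 1 and 41263; count = 2; answer 2
Part 2: U1 = 2; m = -36; cross terms: (8*21 - 11*-36)=564, (11*35 - 25*21)=-140, (25*26 - -19*35)=1315, (-19*21 - -30*26)=381, (-30*-36 - 8*21)=912; twice the area = |3032| = 3032; area = 1516; boundary points = 3 + 14 + 1 + 1 + 19 = 38; strictly interior points = area - boundary/2 + 1 = 1498; answer 1498

1498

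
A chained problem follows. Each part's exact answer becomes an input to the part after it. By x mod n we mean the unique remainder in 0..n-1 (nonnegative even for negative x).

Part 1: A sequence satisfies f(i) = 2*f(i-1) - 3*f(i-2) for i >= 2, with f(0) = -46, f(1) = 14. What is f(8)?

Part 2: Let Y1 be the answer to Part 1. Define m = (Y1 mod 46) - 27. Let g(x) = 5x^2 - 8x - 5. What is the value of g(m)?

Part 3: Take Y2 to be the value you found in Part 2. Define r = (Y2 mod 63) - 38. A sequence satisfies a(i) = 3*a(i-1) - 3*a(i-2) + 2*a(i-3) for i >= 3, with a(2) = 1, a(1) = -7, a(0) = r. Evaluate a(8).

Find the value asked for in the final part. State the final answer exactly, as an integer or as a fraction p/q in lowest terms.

1177

Part 1: f(2) = 2*(14) - 3*(-46) = 166; iterating: f(2)=166, f(3)=290, f(4)=82, f(5)=-706, f(6)=-1658, f(7)=-1198, f(8)=2578; answer 2578
Part 2: Y1 = 2578; m = -25; 5*(-25)^2 - 8*(-25)^1 - 5 = (3125) + (200) + (-5) = 3320; answer 3320
Part 3: Y2 = 3320; r = 6; a(3) = 3*(1) - 3*(-7) + 2*(6) = 36; iterating: a(3)=36, a(4)=91, a(5)=167, a(6)=300, a(7)=581, a(8)=1177; answer 1177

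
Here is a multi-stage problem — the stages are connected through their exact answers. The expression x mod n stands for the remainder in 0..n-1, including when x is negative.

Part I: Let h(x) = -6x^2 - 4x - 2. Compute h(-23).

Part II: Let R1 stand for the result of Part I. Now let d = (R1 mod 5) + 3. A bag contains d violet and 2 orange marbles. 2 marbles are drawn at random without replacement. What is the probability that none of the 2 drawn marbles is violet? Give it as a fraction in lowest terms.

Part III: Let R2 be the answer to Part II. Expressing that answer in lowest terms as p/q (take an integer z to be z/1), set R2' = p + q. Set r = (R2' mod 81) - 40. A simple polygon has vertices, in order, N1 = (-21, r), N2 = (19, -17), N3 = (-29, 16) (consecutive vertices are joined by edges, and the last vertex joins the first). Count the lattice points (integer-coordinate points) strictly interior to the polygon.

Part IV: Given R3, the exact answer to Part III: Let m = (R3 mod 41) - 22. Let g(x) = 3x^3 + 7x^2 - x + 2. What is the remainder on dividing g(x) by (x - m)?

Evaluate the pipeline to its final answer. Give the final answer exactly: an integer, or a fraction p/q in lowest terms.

-18029

Part I: -6*(-23)^2 - 4*(-23)^1 - 2 = (-3174) + (92) + (-2) = -3084; answer -3084
Part II: R1 = -3084; d = 4; total draws C(6,2) = 15; favorable C(2,2) = 1; P = 1/15; answer 1/15
Part III: R2 = 1/15; threaded value p + q = 16; r = -24; cross terms: (-21*-17 - 19*-24)=813, (19*16 - -29*-17)=-189, (-29*-24 - -21*16)=1032; twice the area = |1656| = 1656; area = 828; boundary points = 1 + 3 + 8 = 12; strictly interior points = area - boundary/2 + 1 = 823; answer 823
Part IV: R3 = 823; m = -19; remainder = value at the root: 3*(-19)^3 + 7*(-19)^2 - 1*(-19)^1 + 2 = (-20577) + (2527) + (19) + (2) = -18029; answer -18029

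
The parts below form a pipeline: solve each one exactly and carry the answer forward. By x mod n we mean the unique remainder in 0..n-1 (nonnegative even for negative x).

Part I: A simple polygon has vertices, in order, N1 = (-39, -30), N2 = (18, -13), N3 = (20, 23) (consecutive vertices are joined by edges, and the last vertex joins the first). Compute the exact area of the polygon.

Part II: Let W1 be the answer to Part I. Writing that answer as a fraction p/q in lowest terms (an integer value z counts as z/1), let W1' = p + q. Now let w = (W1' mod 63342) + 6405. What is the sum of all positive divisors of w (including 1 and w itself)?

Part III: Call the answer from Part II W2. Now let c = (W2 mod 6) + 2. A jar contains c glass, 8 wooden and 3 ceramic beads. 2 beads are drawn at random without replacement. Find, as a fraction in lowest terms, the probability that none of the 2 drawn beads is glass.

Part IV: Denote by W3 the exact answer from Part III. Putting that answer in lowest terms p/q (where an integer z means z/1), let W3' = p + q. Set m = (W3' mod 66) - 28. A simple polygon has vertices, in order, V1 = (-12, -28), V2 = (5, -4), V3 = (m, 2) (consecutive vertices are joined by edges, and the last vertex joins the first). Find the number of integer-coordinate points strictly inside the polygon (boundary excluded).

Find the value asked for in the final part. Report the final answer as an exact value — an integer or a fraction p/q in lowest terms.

427

Part I: cross terms: (-39*-13 - 18*-30)=1047, (18*23 - 20*-13)=674, (20*-30 - -39*23)=297; twice the area = |2018| = 2018; area = 1009; answer 1009
Part II: W1 = 1009; threaded value p + q = 1010; w = 7415; 7415 = 5 * 1483; sigma = (1 + 5) * (1 + 1483) = 6 * 1484 = 8904; answer 8904
Part III: W2 = 8904; c = 2; total draws C(13,2) = 78; favorable C(11,2) = 55; P = 55/78; answer 55/78
Part IV: W3 = 55/78; threaded value p + q = 133; m = -27; cross terms: (-12*-4 - 5*-28)=188, (5*2 - -27*-4)=-98, (-27*-28 - -12*2)=780; twice the area = |870| = 870; area = 435; boundary points = 1 + 2 + 15 = 18; strictly interior points = area - boundary/2 + 1 = 427; answer 427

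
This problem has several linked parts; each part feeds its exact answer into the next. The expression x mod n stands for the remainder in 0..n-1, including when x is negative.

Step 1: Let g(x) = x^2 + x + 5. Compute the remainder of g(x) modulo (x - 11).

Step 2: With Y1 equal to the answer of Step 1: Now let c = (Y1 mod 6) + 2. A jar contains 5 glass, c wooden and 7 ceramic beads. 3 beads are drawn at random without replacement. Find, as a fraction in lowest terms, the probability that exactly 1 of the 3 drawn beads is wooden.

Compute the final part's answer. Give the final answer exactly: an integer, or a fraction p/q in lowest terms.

Step 1: remainder = value at the root: 1*(11)^2 + 1*(11)^1 + 5 = (121) + (11) + (5) = 137; answer 137
Step 2: Y1 = 137; c = 7; total draws C(19,3) = 969; favorable C(7,1)*C(12,2) = 462; P = 154/323; answer 154/323

154/323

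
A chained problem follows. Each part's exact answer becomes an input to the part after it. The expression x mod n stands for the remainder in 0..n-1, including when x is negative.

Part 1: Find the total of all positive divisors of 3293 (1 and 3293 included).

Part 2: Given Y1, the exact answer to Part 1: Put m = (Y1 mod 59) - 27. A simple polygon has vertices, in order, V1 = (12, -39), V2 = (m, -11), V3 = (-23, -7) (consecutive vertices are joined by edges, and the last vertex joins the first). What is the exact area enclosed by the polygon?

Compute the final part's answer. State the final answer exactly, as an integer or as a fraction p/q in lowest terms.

778

Part 1: 3293 = 37 * 89; sigma = (1 + 37) * (1 + 89) = 38 * 90 = 3420; answer 3420
Part 2: Y1 = 3420; m = 30; cross terms: (12*-11 - 30*-39)=1038, (30*-7 - -23*-11)=-463, (-23*-39 - 12*-7)=981; twice the area = |1556| = 1556; area = 778; answer 778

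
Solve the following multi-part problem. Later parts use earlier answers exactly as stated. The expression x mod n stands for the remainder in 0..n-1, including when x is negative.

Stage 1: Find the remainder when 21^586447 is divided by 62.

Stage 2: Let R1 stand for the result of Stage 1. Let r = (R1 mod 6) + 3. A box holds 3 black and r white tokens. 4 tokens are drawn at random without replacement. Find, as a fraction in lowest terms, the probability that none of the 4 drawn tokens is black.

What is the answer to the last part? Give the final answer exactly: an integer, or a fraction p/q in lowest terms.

7/33

Stage 1: squarings mod 62: 21^1=21, 21^2=7, 21^4=49, 21^8=45, 21^16=41, 21^32=7, 21^64=49, 21^128=45, 21^256=41, 21^512=7, 21^1024=49, 21^2048=45, 21^4096=41, 21^8192=7, 21^16384=49, 21^32768=45, 21^65536=41, 21^131072=7, 21^262144=49, 21^524288=45; 21^586447 = 21^1 * 21^2 * 21^4 * 21^8 * 21^64 * 21^128 * 21^512 * 21^4096 * 21^8192 * 21^16384 * 21^32768 * 21^524288 = 11 (mod 62); answer 11
Stage 2: R1 = 11; r = 8; total draws C(11,4) = 330; favorable C(8,4) = 70; P = 7/33; answer 7/33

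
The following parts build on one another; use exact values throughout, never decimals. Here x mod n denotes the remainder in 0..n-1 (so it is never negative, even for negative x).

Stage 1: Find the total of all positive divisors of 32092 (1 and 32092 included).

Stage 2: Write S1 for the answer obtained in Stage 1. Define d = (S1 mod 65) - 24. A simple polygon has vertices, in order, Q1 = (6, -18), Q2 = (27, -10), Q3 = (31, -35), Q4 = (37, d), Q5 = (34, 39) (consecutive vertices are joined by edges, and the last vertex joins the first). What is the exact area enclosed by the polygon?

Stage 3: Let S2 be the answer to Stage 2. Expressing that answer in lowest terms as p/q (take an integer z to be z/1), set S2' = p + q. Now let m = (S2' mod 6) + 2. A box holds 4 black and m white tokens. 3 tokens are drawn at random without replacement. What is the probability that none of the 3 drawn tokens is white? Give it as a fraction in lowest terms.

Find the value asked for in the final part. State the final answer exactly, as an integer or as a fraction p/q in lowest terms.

Stage 1: 32092 = 2^2 * 71 * 113; sigma = (1 + 2 + 4) * (1 + 71) * (1 + 113) = 7 * 72 * 114 = 57456; answer 57456
Stage 2: S1 = 57456; d = 37; cross terms: (6*-10 - 27*-18)=426, (27*-35 - 31*-10)=-635, (31*37 - 37*-35)=2442, (37*39 - 34*37)=185, (34*-18 - 6*39)=-846; twice the area = |1572| = 1572; area = 786; answer 786
Stage 3: S2 = 786; threaded value p + q = 787; m = 3; total draws C(7,3) = 35; favorable C(4,3) = 4; P = 4/35; answer 4/35

4/35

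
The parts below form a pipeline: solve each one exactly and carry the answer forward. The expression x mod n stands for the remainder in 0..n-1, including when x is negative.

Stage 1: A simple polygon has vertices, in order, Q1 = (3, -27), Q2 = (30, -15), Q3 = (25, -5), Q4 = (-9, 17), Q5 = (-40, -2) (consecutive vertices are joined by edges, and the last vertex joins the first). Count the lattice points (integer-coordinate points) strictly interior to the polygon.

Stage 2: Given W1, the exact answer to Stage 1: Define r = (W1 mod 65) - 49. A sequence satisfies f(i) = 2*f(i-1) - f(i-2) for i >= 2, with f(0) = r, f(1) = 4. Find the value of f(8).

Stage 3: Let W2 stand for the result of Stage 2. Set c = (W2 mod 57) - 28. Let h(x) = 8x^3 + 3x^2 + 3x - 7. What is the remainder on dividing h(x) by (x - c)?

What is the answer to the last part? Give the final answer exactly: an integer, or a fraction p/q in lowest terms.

Stage 1: cross terms: (3*-15 - 30*-27)=765, (30*-5 - 25*-15)=225, (25*17 - -9*-5)=380, (-9*-2 - -40*17)=698, (-40*-27 - 3*-2)=1086; twice the area = |3154| = 3154; area = 1577; boundary points = 3 + 5 + 2 + 1 + 1 = 12; strictly interior points = area - boundary/2 + 1 = 1572; answer 1572
Stage 2: W1 = 1572; r = -37; f(2) = 2*(4) - 1*(-37) = 45; iterating: f(2)=45, f(3)=86, f(4)=127, f(5)=168, f(6)=209, f(7)=250, f(8)=291; answer 291
Stage 3: W2 = 291; c = -22; remainder = value at the root: 8*(-22)^3 + 3*(-22)^2 + 3*(-22)^1 - 7 = (-85184) + (1452) + (-66) + (-7) = -83805; answer -83805

-83805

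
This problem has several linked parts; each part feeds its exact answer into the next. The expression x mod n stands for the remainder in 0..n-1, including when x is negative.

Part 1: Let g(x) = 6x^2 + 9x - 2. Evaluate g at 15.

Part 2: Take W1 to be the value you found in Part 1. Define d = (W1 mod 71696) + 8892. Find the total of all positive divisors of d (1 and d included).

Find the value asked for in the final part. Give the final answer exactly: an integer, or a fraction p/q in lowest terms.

Part 1: 6*(15)^2 + 9*(15)^1 - 2 = (1350) + (135) + (-2) = 1483; answer 1483
Part 2: W1 = 1483; d = 10375; 10375 = 5^3 * 83; sigma = (1 + 5 + 25 + 125) * (1 + 83) = 156 * 84 = 13104; answer 13104

13104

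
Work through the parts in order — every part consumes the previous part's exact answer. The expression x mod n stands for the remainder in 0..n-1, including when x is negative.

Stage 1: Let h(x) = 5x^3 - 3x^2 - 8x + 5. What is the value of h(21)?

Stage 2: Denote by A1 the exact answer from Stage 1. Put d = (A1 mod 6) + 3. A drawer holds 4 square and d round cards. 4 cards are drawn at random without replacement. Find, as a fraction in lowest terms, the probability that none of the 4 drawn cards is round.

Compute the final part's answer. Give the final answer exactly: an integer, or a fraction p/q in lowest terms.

1/495

Stage 1: 5*(21)^3 - 3*(21)^2 - 8*(21)^1 + 5 = (46305) + (-1323) + (-168) + (5) = 44819; answer 44819
Stage 2: A1 = 44819; d = 8; total draws C(12,4) = 495; favorable C(4,4) = 1; P = 1/495; answer 1/495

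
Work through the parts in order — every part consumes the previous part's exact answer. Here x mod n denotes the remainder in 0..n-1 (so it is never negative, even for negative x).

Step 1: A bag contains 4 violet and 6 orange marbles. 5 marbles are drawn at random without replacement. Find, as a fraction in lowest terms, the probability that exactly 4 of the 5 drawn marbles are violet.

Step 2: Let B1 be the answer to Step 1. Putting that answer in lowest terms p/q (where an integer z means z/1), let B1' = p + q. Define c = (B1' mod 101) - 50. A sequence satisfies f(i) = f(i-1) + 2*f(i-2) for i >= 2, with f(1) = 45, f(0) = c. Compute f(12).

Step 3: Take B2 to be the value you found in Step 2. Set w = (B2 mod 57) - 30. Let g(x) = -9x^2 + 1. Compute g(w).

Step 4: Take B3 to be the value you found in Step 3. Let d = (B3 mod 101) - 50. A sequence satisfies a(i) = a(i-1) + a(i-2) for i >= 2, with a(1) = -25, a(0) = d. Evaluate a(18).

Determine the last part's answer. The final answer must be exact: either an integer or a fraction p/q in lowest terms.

Step 1: total draws C(10,5) = 252; favorable C(4,4)*C(6,1) = 6; P = 1/42; answer 1/42
Step 2: B1 = 1/42; threaded value p + q = 43; c = -7; f(2) = 1*(45) + 2*(-7) = 31; iterating: f(2)=31, f(3)=121, f(4)=183, f(5)=425, f(6)=791, f(7)=1641, f(8)=3223, f(9)=6505, f(10)=12951, f(11)=25961, f(12)=51863; answer 51863
Step 3: B2 = 51863; w = 20; -9*(20)^2 + 1 = (-3600) + (1) = -3599; answer -3599
Step 4: B3 = -3599; d = -13; a(2) = 1*(-25) + 1*(-13) = -38; iterating: a(2)=-38, a(3)=-63, a(4)=-101, a(5)=-164, a(6)=-265, a(7)=-429, a(8)=-694, a(9)=-1123, a(10)=-1817, a(11)=-2940, a(12)=-4757, a(13)=-7697, a(14)=-12454, a(15)=-20151, a(16)=-32605, a(17)=-52756, a(18)=-85361; answer -85361

-85361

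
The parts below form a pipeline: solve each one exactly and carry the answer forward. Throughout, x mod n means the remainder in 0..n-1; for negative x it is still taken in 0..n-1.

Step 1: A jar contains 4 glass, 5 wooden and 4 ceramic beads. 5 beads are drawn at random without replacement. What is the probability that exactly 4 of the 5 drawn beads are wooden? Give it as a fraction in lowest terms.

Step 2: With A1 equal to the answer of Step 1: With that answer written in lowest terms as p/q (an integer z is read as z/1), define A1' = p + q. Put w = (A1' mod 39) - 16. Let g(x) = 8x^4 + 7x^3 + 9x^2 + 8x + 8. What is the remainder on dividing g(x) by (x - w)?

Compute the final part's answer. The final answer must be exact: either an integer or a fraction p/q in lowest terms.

383288

Step 1: total draws C(13,5) = 1287; favorable C(5,4)*C(8,1) = 40; P = 40/1287; answer 40/1287
Step 2: A1 = 40/1287; threaded value p + q = 1327; w = -15; remainder = value at the root: 8*(-15)^4 + 7*(-15)^3 + 9*(-15)^2 + 8*(-15)^1 + 8 = (405000) + (-23625) + (2025) + (-120) + (8) = 383288; answer 383288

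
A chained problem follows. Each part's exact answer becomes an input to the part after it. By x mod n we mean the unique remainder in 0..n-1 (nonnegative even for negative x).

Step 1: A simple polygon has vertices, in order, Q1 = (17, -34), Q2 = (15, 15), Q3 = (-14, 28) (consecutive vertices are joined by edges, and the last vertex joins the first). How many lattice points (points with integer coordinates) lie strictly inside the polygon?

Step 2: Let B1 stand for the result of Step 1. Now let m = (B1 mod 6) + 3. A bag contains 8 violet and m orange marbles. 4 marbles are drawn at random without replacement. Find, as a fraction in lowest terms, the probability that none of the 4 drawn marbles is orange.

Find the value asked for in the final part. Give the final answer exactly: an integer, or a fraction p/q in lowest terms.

2/39

Step 1: cross terms: (17*15 - 15*-34)=765, (15*28 - -14*15)=630, (-14*-34 - 17*28)=0; twice the area = |1395| = 1395; area = 1395/2; boundary points = 1 + 1 + 31 = 33; strictly interior points = area - boundary/2 + 1 = 682; answer 682
Step 2: B1 = 682; m = 7; total draws C(15,4) = 1365; favorable C(8,4) = 70; P = 2/39; answer 2/39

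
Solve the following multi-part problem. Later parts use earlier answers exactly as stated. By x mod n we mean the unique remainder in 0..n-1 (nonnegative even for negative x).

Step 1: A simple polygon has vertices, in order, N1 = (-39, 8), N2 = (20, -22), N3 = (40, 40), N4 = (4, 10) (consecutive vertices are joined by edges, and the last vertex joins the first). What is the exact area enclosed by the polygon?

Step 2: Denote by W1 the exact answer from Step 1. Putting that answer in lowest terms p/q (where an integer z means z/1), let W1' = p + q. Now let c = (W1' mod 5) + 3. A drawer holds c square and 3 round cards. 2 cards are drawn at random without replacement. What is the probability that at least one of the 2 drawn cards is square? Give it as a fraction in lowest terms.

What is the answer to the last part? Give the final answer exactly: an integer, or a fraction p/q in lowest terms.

Step 1: cross terms: (-39*-22 - 20*8)=698, (20*40 - 40*-22)=1680, (40*10 - 4*40)=240, (4*8 - -39*10)=422; twice the area = |3040| = 3040; area = 1520; answer 1520
Step 2: W1 = 1520; threaded value p + q = 1521; c = 4; total draws C(7,2) = 21; complement C(3,2) = 3; favorable 21 - 3 = 18; P = 6/7; answer 6/7

6/7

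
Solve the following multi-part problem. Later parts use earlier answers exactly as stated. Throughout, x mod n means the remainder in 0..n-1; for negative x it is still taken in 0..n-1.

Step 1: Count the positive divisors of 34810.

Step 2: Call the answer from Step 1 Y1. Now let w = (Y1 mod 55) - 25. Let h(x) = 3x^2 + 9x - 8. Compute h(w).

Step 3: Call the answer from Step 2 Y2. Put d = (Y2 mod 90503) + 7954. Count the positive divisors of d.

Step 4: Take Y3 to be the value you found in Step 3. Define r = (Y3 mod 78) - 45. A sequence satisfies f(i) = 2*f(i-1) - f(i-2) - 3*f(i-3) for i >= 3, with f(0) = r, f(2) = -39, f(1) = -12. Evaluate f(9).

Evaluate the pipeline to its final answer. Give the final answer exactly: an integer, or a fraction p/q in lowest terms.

Step 1: 34810 = 2 * 5 * 59^2; number of divisors = (1+1) * (1+1) * (2+1) = 12; answer 12
Step 2: Y1 = 12; w = -13; 3*(-13)^2 + 9*(-13)^1 - 8 = (507) + (-117) + (-8) = 382; answer 382
Step 3: Y2 = 382; d = 8336; 8336 = 2^4 * 521; number of divisors = (4+1) * (1+1) = 10; answer 10
Step 4: Y3 = 10; r = -35; f(3) = 2*(-39) - 1*(-12) - 3*(-35) = 39; iterating: f(3)=39, f(4)=153, f(5)=384, f(6)=498, f(7)=153, f(8)=-1344, f(9)=-4335; answer -4335

-4335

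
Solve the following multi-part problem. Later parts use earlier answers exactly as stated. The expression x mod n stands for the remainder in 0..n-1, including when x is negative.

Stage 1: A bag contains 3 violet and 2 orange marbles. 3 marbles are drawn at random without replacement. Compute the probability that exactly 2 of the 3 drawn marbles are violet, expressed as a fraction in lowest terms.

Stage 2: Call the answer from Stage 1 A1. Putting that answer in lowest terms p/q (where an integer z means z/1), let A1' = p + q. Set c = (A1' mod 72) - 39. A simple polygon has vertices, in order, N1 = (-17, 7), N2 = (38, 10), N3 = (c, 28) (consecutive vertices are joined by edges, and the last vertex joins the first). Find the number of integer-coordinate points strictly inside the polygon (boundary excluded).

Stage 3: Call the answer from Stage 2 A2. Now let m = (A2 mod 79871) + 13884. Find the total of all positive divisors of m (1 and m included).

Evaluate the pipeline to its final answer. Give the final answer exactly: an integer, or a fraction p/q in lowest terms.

30720

Stage 1: total draws C(5,3) = 10; favorable C(3,2)*C(2,1) = 6; P = 3/5; answer 3/5
Stage 2: A1 = 3/5; threaded value p + q = 8; c = -31; cross terms: (-17*10 - 38*7)=-436, (38*28 - -31*10)=1374, (-31*7 - -17*28)=259; twice the area = |1197| = 1197; area = 1197/2; boundary points = 1 + 3 + 7 = 11; strictly interior points = area - boundary/2 + 1 = 594; answer 594
Stage 3: A2 = 594; m = 14478; 14478 = 2 * 3 * 19 * 127; sigma = (1 + 2) * (1 + 3) * (1 + 19) * (1 + 127) = 3 * 4 * 20 * 128 = 30720; answer 30720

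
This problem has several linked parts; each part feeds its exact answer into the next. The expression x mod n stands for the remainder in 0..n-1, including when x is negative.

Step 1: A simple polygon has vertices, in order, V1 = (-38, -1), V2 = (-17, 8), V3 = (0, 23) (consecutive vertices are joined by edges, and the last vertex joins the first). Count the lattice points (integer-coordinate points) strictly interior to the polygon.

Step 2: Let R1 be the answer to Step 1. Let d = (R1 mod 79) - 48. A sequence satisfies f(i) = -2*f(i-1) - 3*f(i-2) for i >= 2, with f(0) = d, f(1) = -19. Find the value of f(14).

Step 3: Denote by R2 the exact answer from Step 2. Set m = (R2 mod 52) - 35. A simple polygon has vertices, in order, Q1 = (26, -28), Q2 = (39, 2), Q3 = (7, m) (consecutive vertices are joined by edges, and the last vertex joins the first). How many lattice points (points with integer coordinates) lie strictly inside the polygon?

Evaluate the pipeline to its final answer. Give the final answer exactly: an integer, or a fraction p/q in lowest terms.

Step 1: cross terms: (-38*8 - -17*-1)=-321, (-17*23 - 0*8)=-391, (0*-1 - -38*23)=874; twice the area = |162| = 162; area = 81; boundary points = 3 + 1 + 2 = 6; strictly interior points = area - boundary/2 + 1 = 79; answer 79
Step 2: R1 = 79; d = -48; f(2) = -2*(-19) - 3*(-48) = 182; iterating: f(2)=182, f(3)=-307, f(4)=68, f(5)=785, f(6)=-1774, f(7)=1193, f(8)=2936, f(9)=-9451, f(10)=10094, f(11)=8165, f(12)=-46612, f(13)=68729, f(14)=2378; answer 2378
Step 3: R2 = 2378; m = 3; cross terms: (26*2 - 39*-28)=1144, (39*3 - 7*2)=103, (7*-28 - 26*3)=-274; twice the area = |973| = 973; area = 973/2; boundary points = 1 + 1 + 1 = 3; strictly interior points = area - boundary/2 + 1 = 486; answer 486

486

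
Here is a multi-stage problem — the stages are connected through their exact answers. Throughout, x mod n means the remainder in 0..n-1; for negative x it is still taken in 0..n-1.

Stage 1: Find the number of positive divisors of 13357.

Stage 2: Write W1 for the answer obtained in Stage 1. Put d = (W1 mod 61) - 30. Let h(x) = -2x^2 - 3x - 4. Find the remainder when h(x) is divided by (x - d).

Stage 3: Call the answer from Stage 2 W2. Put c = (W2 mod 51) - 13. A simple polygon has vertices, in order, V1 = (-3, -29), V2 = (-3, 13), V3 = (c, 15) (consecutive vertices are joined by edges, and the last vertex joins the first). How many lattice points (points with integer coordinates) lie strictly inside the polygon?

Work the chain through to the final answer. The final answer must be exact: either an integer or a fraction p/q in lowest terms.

565

Stage 1: 13357 = 19^2 * 37; number of divisors = (2+1) * (1+1) = 6; answer 6
Stage 2: W1 = 6; d = -24; remainder = value at the root: -2*(-24)^2 - 3*(-24)^1 - 4 = (-1152) + (72) + (-4) = -1084; answer -1084
Stage 3: W2 = -1084; c = 25; cross terms: (-3*13 - -3*-29)=-126, (-3*15 - 25*13)=-370, (25*-29 - -3*15)=-680; twice the area = |-1176| = 1176; area = 588; boundary points = 42 + 2 + 4 = 48; strictly interior points = area - boundary/2 + 1 = 565; answer 565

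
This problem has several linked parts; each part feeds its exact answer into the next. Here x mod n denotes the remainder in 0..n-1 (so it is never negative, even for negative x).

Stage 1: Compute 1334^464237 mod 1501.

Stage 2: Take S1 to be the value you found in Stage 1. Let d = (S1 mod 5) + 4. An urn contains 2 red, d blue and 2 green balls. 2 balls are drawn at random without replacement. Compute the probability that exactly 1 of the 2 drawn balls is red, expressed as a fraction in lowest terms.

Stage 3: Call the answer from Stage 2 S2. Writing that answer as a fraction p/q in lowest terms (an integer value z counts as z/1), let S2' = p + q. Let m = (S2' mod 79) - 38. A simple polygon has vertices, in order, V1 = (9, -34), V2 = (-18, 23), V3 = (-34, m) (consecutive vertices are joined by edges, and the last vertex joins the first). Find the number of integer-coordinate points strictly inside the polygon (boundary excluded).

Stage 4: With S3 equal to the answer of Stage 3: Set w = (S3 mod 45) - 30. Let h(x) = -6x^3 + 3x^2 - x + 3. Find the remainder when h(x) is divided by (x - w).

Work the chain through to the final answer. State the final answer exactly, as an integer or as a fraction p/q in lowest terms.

-4137

Stage 1: squarings mod 1501: 1334^1=1334, 1334^2=871, 1334^4=636, 1334^8=727, 1334^16=177, 1334^32=1309, 1334^64=840, 1334^128=130, 1334^256=389, 1334^512=1221, 1334^1024=348, 1334^2048=1024, 1334^4096=878, 1334^8192=871, 1334^16384=636, 1334^32768=727, 1334^65536=177, 1334^131072=1309, 1334^262144=840; 1334^464237 = 1334^1 * 1334^4 * 1334^8 * 1334^32 * 1334^64 * 1334^256 * 1334^1024 * 1334^4096 * 1334^65536 * 1334^131072 * 1334^262144 = 556 (mod 1501); answer 556
Stage 2: S1 = 556; d = 5; total draws C(9,2) = 36; favorable C(2,1)*C(7,1) = 14; P = 7/18; answer 7/18
Stage 3: S2 = 7/18; threaded value p + q = 25; m = -13; cross terms: (9*23 - -18*-34)=-405, (-18*-13 - -34*23)=1016, (-34*-34 - 9*-13)=1273; twice the area = |1884| = 1884; area = 942; boundary points = 3 + 4 + 1 = 8; strictly interior points = area - boundary/2 + 1 = 939; answer 939
Stage 4: S3 = 939; w = 9; remainder = value at the root: -6*(9)^3 + 3*(9)^2 - 1*(9)^1 + 3 = (-4374) + (243) + (-9) + (3) = -4137; answer -4137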